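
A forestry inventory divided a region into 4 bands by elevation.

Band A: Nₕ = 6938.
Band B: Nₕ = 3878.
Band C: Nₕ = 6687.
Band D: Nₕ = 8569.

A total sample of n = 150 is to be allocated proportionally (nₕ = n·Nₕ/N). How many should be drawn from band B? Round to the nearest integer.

N = 6938 + 3878 + 6687 + 8569 = 26072.
n_B = 150·3878/26072 = 22.311... → 22.

22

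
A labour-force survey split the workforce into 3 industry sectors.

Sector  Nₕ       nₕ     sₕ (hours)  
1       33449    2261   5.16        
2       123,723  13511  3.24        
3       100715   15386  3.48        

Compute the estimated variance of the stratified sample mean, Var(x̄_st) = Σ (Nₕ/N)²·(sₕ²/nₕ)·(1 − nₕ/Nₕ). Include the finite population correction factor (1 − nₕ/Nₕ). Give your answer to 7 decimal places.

0.0004457

N = 257887; Wₕ = Nₕ/N.
sector 1: (33449/257887)²·5.16²/2261·(1 − 2261/33449) = 0.0001847186
sector 2: (123723/257887)²·3.24²/13511·(1 − 13511/123723) = 0.0001593026
sector 3: (100715/257887)²·3.48²/15386·(1 − 15386/100715) = 0.0001017102
Sum = 0.0004457315 → 0.0004457.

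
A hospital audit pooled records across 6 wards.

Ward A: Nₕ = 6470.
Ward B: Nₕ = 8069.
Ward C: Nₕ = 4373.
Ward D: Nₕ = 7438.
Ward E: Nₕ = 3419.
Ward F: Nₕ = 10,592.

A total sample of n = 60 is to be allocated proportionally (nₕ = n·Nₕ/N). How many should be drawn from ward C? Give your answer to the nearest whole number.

7

Share of ward C = 4373/40361 = 0.10835.
Allocate 60 × 0.10835 = 6.501... → 7.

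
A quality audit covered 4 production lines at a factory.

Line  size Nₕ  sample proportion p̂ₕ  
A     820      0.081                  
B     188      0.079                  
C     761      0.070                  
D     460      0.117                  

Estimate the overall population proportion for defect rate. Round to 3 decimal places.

Wₕ = Nₕ/N with N = 2229: 0.3679, 0.0843, 0.3414, 0.2064.
p̂_st = 0.3679·0.081 + 0.0843·0.079 + 0.3414·0.070 + 0.2064·0.117 ≈ 0.08451... → 0.085.

0.085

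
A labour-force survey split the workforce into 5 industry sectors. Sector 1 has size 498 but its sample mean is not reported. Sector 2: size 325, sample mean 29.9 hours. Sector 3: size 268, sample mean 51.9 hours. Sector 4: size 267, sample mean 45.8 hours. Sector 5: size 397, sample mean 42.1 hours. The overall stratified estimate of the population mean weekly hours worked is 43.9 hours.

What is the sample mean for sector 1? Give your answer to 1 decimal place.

49.1

N = 498 + 325 + 268 + 267 + 397 = 1755.
Overall total = μ·N = 43.9·1755 = 77044.5.
Subtract the known strata: 325·29.9 + 268·51.9 + 267·45.8 + 397·42.1 = 52569.
Remaining total for sector 1: 77044.5 − 52569 = 24475.5.
Divide by its size: 24475.5 / 498 = 49.148... → 49.1.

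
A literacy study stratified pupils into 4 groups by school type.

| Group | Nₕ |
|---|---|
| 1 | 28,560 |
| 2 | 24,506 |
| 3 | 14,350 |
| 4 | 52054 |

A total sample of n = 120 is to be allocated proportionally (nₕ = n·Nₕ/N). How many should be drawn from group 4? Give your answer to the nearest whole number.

52

Share of group 4 = 52054/119470 = 0.43571.
Allocate 120 × 0.43571 = 52.285... → 52.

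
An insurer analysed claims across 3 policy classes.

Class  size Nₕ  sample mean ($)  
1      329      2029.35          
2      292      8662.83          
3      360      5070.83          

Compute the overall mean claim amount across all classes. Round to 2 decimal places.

N = 981; weights Wₕ = Nₕ/N = (0.3354, 0.2977, 0.3670).
x̄_st = Σ Wₕ·x̄ₕ = 0.3354·2029.35 + 0.2977·8662.83 + 0.3670·5070.83 ≈ 5119.9809...
→ 5119.98.

5119.98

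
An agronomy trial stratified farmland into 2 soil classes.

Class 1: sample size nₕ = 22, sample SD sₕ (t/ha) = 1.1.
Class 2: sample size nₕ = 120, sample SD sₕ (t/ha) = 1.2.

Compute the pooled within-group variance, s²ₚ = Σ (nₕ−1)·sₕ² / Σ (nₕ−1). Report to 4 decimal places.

1.4055

1: (22−1)·1.1² = 21·1.21 = 25.41
2: (120−1)·1.2² = 119·1.44 = 171.36
Numerator = 196.77; denominator = Σ(nₕ−1) = 140.
s²ₚ = 196.77/140 = 1.4055 → 1.4055.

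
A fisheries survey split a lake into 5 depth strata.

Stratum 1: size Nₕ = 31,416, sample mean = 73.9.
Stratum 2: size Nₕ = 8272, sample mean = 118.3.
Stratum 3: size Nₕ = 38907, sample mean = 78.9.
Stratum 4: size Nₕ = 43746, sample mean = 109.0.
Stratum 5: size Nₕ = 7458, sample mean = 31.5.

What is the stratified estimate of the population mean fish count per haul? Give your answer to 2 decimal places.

N = 31416 + 8272 + 38907 + 43746 + 7458 = 129799.
The stratified mean weights each stratum mean by its population share Nₕ/N.
Σ Nₕx̄ₕ = 31416·73.9 + 8272·118.3 + 38907·78.9 + 43746·109.0 + 7458·31.5 = 2321642.4 + 978577.6 + 3069762.3 + 4768314 + 234927 = 11373223.3.
Divide by N: 11373223.3 / 129799 = 87.6218... → 87.62.

87.62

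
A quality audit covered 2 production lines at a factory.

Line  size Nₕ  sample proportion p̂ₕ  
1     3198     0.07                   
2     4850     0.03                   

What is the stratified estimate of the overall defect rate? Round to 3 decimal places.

0.046

Wₕ = Nₕ/N with N = 8048: 0.3974, 0.6026.
p̂_st = 0.3974·0.07 + 0.6026·0.03 ≈ 0.04589... → 0.046.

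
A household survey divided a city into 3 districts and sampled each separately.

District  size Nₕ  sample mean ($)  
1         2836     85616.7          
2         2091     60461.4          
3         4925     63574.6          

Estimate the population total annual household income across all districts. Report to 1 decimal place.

1: 2836·85616.7 = 242808961.2
2: 2091·60461.4 = 126424787.4
3: 4925·63574.6 = 313104905
τ̂ = Σ Nₕx̄ₕ = 682338653.6.

682338653.6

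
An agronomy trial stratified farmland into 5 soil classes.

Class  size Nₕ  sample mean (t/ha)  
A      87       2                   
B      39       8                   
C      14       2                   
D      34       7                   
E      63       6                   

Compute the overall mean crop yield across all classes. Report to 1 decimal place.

x̄_st = (Σ Nₕx̄ₕ) / (Σ Nₕ) = (87·2 + 39·8 + 14·2 + 34·7 + 63·6) / 237
= 1130 / 237 = 4.768... → 4.8.

4.8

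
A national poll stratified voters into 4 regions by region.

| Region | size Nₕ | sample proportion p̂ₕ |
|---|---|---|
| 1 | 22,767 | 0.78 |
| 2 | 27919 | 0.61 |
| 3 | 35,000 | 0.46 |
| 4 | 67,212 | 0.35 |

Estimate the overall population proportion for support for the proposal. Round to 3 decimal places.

N = 22767 + 27919 + 35000 + 67212 = 152898.
Overall proportion = Σ (Nₕ/N)·p̂ₕ.
Σ Nₕp̂ₕ = 17758.26 + 17030.59 + 16100 + 23524.2 = 74413.05.
74413.05 / 152898 = 0.48668... → 0.487.

0.487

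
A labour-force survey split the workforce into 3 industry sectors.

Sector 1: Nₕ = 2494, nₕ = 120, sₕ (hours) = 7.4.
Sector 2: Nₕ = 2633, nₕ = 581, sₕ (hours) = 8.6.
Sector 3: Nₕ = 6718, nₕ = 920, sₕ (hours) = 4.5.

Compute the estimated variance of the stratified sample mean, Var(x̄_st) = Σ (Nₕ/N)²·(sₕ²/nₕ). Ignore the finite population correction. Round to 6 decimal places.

0.033601

N = 11845; Wₕ = Nₕ/N.
sector 1: (2494/11845)²·7.4²/120 = 0.020230423
sector 2: (2633/11845)²·8.6²/581 = 0.006290025
sector 3: (6718/11845)²·4.5²/920 = 0.007080225
Sum = 0.033600673 → 0.033601.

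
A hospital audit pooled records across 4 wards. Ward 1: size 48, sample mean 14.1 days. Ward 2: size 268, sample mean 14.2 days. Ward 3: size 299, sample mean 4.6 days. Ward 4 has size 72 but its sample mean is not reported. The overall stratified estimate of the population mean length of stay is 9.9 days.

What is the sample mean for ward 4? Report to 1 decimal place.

N = 48 + 268 + 299 + 72 = 687.
Overall total = μ·N = 9.9·687 = 6801.3.
Subtract the known strata: 48·14.1 + 268·14.2 + 299·4.6 = 5857.8.
Remaining total for ward 4: 6801.3 − 5857.8 = 943.5.
Divide by its size: 943.5 / 72 = 13.104... → 13.1.

13.1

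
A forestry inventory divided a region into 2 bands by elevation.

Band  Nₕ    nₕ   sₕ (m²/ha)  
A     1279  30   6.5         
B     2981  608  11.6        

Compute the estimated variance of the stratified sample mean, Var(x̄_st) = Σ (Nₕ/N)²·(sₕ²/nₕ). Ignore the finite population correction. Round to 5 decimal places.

0.23532

N = 4260; Wₕ = Nₕ/N.
band A: (1279/4260)²·6.5²/30 = 0.12694843
band B: (2981/4260)²·11.6²/608 = 0.10837202
Sum = 0.23532045 → 0.23532.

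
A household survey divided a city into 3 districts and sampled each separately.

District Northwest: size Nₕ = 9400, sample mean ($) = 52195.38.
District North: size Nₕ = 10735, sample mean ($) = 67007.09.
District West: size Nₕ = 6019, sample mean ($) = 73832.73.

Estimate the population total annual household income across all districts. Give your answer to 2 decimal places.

1654356885.02

Northwest: 9400·52195.38 = 490636572
North: 10735·67007.09 = 719321111.15
West: 6019·73832.73 = 444399201.87
τ̂ = Σ Nₕx̄ₕ = 1654356885.02.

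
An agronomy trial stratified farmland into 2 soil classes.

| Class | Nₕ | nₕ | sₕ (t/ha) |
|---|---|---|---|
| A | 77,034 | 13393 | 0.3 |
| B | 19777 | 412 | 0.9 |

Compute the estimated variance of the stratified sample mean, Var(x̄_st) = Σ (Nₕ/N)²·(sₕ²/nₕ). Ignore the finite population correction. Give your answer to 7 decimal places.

0.0000863

N = 96811. Term for each stratum: Wₕ²sₕ²/nₕ.
Var(x̄_st) = 0.0000042548 + 0.0000820463 = 0.0000863012 → 0.0000863.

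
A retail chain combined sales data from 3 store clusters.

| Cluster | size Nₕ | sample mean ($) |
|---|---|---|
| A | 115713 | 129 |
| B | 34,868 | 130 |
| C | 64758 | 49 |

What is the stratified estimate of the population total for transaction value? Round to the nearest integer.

22632959

Estimate total by summing Nₕ·x̄ₕ over strata.
115713·129 + 34868·130 + 64758·49 = 14926977 + 4532840 + 3173142 = 22632959.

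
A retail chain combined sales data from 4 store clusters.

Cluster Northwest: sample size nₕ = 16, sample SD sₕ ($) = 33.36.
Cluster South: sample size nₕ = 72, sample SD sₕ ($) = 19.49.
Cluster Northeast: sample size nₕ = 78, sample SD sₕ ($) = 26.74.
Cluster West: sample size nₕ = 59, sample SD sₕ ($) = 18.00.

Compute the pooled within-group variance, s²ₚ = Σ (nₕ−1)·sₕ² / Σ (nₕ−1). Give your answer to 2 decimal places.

Degrees of freedom: 15 + 71 + 77 + 58 = 221.
Σ(nₕ−1)sₕ² = 15·1112.8896 + 71·379.8601 + 77·715.0276 + 58·324 = 117512.5363.
s²ₚ = 117512.5363 / 221 = 531.7309... → 531.73.

531.73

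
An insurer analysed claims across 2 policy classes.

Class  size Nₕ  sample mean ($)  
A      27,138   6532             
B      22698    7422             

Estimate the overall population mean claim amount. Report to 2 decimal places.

6937.35

N = 49836; weights Wₕ = Nₕ/N = (0.5445, 0.4555).
x̄_st = Σ Wₕ·x̄ₕ = 0.5445·6532 + 0.4555·7422 ≈ 6937.3540...
→ 6937.35.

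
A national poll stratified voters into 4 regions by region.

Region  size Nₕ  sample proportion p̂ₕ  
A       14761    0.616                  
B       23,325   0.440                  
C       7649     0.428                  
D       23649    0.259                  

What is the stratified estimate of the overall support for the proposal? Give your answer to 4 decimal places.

0.4144

N = 14761 + 23325 + 7649 + 23649 = 69384.
Overall proportion = Σ (Nₕ/N)·p̂ₕ.
Σ Nₕp̂ₕ = 9092.776 + 10263 + 3273.772 + 6125.091 = 28754.639.
28754.639 / 69384 = 0.414428... → 0.4144.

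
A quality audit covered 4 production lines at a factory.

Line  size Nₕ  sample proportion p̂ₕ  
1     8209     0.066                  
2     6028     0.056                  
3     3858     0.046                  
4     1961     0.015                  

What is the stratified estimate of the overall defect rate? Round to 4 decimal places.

0.0542

N = 8209 + 6028 + 3858 + 1961 = 20056.
Overall proportion = Σ (Nₕ/N)·p̂ₕ.
Σ Nₕp̂ₕ = 541.794 + 337.568 + 177.468 + 29.415 = 1086.245.
1086.245 / 20056 = 0.054161... → 0.0542.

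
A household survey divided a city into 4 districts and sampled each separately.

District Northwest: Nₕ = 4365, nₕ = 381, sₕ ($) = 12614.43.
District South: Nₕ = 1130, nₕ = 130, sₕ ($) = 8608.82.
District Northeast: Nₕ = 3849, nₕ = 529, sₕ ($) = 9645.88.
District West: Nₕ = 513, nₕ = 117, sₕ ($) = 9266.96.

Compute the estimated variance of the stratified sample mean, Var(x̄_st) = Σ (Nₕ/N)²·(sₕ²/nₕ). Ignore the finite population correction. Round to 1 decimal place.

118199.8

N = 9857. Term for each stratum: Wₕ²sₕ²/nₕ.
Var(x̄_st) = 81901.0123 + 7492.2330 + 26818.4915 + 1988.0803 = 118199.8172 → 118199.8.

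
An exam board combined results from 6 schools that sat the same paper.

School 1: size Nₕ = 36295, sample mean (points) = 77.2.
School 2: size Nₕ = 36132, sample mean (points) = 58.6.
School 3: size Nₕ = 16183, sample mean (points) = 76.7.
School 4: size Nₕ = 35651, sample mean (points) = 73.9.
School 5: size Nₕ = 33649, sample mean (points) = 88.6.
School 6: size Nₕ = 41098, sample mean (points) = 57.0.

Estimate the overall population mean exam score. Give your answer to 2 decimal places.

70.95

x̄_st = (Σ Nₕx̄ₕ) / (Σ Nₕ) = (36295·77.2 + 36132·58.6 + 16183·76.7 + 35651·73.9 + 33649·88.6 + 41098·57.0) / 199008
= 14119041.6 / 199008 = 70.9471... → 70.95.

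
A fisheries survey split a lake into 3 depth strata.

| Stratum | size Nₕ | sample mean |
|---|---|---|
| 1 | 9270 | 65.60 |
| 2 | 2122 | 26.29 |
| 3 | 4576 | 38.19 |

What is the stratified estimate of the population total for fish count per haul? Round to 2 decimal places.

838656.82

1: 9270·65.60 = 608112
2: 2122·26.29 = 55787.38
3: 4576·38.19 = 174757.44
τ̂ = Σ Nₕx̄ₕ = 838656.82.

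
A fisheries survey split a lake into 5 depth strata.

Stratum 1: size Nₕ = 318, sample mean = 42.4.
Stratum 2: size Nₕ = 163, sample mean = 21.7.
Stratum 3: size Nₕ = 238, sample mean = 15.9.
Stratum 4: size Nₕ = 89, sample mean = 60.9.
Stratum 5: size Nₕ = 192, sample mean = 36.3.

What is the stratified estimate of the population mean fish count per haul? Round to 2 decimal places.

N = 318 + 163 + 238 + 89 + 192 = 1000.
The stratified mean weights each stratum mean by its population share Nₕ/N.
Σ Nₕx̄ₕ = 318·42.4 + 163·21.7 + 238·15.9 + 89·60.9 + 192·36.3 = 13483.2 + 3537.1 + 3784.2 + 5420.1 + 6969.6 = 33194.2.
Divide by N: 33194.2 / 1000 = 33.1942 → 33.19.

33.19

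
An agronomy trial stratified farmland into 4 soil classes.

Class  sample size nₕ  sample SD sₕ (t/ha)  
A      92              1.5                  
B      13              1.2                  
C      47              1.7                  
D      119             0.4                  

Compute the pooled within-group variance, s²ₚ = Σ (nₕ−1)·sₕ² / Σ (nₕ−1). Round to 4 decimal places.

Degrees of freedom: 91 + 12 + 46 + 118 = 267.
Σ(nₕ−1)sₕ² = 91·2.25 + 12·1.44 + 46·2.89 + 118·0.16 = 373.85.
s²ₚ = 373.85 / 267 = 1.400187... → 1.4002.

1.4002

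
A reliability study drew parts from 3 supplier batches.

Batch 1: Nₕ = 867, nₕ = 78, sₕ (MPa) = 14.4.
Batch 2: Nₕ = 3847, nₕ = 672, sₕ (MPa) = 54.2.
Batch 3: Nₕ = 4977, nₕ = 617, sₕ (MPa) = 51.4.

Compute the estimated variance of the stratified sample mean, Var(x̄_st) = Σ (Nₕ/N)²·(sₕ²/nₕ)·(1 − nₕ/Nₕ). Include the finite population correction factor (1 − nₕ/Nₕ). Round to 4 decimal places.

N = 9691. Term for each stratum: Wₕ²sₕ²/nₕ·(1−nₕ/Nₕ).
Var(x̄_st) = 0.0193637 + 0.5685361 + 0.9893684 = 1.5772682 → 1.5773.

1.5773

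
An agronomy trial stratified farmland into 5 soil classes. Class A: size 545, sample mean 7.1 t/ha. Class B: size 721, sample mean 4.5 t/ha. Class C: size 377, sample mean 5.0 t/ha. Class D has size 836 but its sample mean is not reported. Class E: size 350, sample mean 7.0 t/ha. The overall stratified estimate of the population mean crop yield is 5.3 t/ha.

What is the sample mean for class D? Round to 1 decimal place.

N = 545 + 721 + 377 + 836 + 350 = 2829.
Overall total = μ·N = 5.3·2829 = 14993.7.
Subtract the known strata: 545·7.1 + 721·4.5 + 377·5.0 + 350·7.0 = 11449.
Remaining total for class D: 14993.7 − 11449 = 3544.7.
Divide by its size: 3544.7 / 836 = 4.240... → 4.2.

4.2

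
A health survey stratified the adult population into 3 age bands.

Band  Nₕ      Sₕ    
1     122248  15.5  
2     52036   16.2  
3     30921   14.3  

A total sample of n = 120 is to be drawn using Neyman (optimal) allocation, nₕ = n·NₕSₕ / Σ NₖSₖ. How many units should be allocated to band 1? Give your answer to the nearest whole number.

72

1: NₕSₕ = 122248·15.5 = 1894844
2: NₕSₕ = 52036·16.2 = 842983.2
3: NₕSₕ = 30921·14.3 = 442170.3
Σ NₕSₕ = 3179997.5.
n_1 = 120·1894844/3179997.5 = 71.504... → 72.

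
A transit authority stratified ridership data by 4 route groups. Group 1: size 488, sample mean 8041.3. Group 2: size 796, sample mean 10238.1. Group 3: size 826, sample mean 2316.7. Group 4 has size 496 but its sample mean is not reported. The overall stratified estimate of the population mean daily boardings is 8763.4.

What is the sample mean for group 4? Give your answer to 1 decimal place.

17843.0

N = 488 + 796 + 826 + 496 = 2606.
Overall total = μ·N = 8763.4·2606 = 22837420.4.
Subtract the known strata: 488·8041.3 + 796·10238.1 + 826·2316.7 = 13987276.2.
Remaining total for group 4: 22837420.4 − 13987276.2 = 8850144.2.
Divide by its size: 8850144.2 / 496 = 17843.033... → 17843.0.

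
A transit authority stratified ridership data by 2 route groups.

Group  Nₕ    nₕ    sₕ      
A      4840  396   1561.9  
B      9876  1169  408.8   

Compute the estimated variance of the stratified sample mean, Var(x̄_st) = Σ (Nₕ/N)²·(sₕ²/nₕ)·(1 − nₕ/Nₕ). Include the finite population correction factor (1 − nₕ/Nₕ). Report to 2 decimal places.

668.62

N = 14716. Term for each stratum: Wₕ²sₕ²/nₕ·(1−nₕ/Nₕ).
Var(x̄_st) = 611.85867 + 56.76457 = 668.62324 → 668.62.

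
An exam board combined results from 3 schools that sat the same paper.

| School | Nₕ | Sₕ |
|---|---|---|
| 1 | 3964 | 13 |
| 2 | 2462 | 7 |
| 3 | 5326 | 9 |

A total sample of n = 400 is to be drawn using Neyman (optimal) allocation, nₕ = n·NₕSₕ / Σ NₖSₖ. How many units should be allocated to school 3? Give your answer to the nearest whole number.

Σ NₕSₕ = 3964·13 + 2462·7 + 5326·9 = 116700.
Share for 3: 47934/116700 = 0.41075.
n_3 = 400 × 0.41075 = 164.298... → 164.

164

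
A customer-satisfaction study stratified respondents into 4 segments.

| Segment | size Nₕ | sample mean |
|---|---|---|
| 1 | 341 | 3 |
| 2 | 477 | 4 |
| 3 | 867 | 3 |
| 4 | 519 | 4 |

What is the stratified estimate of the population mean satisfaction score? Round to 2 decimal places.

x̄_st = (Σ Nₕx̄ₕ) / (Σ Nₕ) = (341·3 + 477·4 + 867·3 + 519·4) / 2204
= 7608 / 2204 = 3.4519... → 3.45.

3.45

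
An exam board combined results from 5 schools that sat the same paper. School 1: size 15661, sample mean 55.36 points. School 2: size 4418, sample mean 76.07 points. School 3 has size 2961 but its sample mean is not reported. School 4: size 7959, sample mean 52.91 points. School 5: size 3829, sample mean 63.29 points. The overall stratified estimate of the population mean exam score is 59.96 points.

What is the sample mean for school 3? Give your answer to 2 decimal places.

N = 15661 + 4418 + 2961 + 7959 + 3829 = 34828.
Overall total = μ·N = 59.96·34828 = 2088286.88.
Subtract the known strata: 15661·55.36 + 4418·76.07 + 7959·52.91 + 3829·63.29 = 1866518.32.
Remaining total for school 3: 2088286.88 − 1866518.32 = 221768.56.
Divide by its size: 221768.56 / 2961 = 74.8965... → 74.90.

74.90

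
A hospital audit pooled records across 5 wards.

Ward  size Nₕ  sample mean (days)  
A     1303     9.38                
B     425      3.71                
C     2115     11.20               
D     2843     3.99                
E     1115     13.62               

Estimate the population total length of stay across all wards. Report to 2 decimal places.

64016.76

Estimate total by summing Nₕ·x̄ₕ over strata.
1303·9.38 + 425·3.71 + 2115·11.20 + 2843·3.99 + 1115·13.62 = 12222.14 + 1576.75 + 23688 + 11343.57 + 15186.3 = 64016.76.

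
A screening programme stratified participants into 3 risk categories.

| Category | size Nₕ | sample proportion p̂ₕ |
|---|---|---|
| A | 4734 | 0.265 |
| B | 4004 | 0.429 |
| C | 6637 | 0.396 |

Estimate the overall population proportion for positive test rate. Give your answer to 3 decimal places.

Wₕ = Nₕ/N with N = 15375: 0.3079, 0.2604, 0.4317.
p̂_st = 0.3079·0.265 + 0.2604·0.429 + 0.4317·0.396 ≈ 0.36426... → 0.364.

0.364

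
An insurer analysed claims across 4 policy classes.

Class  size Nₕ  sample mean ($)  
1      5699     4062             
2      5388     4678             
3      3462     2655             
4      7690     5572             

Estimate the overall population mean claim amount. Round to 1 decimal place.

x̄_st = (Σ Nₕx̄ₕ) / (Σ Nₕ) = (5699·4062 + 5388·4678 + 3462·2655 + 7690·5572) / 22239
= 100394692 / 22239 = 4514.353... → 4514.4.

4514.4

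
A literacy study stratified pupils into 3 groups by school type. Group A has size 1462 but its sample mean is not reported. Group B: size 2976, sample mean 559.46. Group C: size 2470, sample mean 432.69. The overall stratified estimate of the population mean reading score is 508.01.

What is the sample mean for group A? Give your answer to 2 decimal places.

N = 1462 + 2976 + 2470 = 6908.
Overall total = μ·N = 508.01·6908 = 3509333.08.
Subtract the known strata: 2976·559.46 + 2470·432.69 = 2733697.26.
Remaining total for group A: 3509333.08 − 2733697.26 = 775635.82.
Divide by its size: 775635.82 / 1462 = 530.5307... → 530.53.

530.53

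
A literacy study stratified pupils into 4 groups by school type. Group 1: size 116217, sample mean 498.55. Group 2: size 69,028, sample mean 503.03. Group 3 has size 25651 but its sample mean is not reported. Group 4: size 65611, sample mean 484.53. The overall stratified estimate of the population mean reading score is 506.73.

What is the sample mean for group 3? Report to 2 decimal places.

N = 116217 + 69028 + 25651 + 65611 = 276507.
Overall total = μ·N = 506.73·276507 = 140114392.11.
Subtract the known strata: 116217·498.55 + 69028·503.03 + 65611·484.53 = 124453638.02.
Remaining total for group 3: 140114392.11 − 124453638.02 = 15660754.09.
Divide by its size: 15660754.09 / 25651 = 610.5319... → 610.53.

610.53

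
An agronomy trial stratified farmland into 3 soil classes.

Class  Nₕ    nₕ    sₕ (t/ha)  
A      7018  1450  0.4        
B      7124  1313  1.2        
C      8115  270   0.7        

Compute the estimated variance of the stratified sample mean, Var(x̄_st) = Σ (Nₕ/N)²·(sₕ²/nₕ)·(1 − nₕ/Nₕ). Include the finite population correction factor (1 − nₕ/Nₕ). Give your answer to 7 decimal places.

0.0003336

N = 22257; Wₕ = Nₕ/N.
class A: (7018/22257)²·0.4²/1450·(1 − 1450/7018) = 0.0000087042
class B: (7124/22257)²·1.2²/1313·(1 − 1313/7124) = 0.0000916514
class C: (8115/22257)²·0.7²/270·(1 − 270/8115) = 0.0002332279
Sum = 0.0003335836 → 0.0003336.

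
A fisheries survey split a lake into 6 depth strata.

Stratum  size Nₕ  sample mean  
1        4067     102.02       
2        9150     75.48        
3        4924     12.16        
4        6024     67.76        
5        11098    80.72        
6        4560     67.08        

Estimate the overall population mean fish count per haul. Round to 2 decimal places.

69.69

N = 4067 + 9150 + 4924 + 6024 + 11098 + 4560 = 39823.
Weight each subgroup mean by Nₕ/N and sum.
Σ Nₕx̄ₕ = 4067·102.02 + 9150·75.48 + 4924·12.16 + 6024·67.76 + 11098·80.72 + 4560·67.08 = 414915.34 + 690642 + 59875.84 + 408186.24 + 895830.56 + 305884.8 = 2775334.78.
Divide by N: 2775334.78 / 39823 = 69.6918... → 69.69.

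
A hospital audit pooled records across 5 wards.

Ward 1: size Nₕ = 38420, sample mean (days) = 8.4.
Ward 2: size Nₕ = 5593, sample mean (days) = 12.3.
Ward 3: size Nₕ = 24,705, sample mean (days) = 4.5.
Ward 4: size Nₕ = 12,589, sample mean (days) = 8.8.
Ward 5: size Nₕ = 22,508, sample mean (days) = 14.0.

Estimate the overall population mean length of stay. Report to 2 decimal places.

8.94

N = 103815; weights Wₕ = Nₕ/N = (0.3701, 0.0539, 0.2380, 0.1213, 0.2168).
x̄_st = Σ Wₕ·x̄ₕ = 0.3701·8.4 + 0.0539·12.3 + 0.2380·4.5 + 0.1213·8.8 + 0.2168·14.0 ≈ 8.9447...
→ 8.94.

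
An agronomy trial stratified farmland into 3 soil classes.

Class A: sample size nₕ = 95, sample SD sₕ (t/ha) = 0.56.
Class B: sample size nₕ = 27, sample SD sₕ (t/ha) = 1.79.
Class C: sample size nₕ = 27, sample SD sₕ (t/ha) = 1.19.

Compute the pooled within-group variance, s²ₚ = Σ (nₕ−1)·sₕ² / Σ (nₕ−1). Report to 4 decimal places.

A: (95−1)·0.56² = 94·0.3136 = 29.4784
B: (27−1)·1.79² = 26·3.2041 = 83.3066
C: (27−1)·1.19² = 26·1.4161 = 36.8186
Numerator = 149.6036; denominator = Σ(nₕ−1) = 146.
s²ₚ = 149.6036/146 = 1.024682... → 1.0247.

1.0247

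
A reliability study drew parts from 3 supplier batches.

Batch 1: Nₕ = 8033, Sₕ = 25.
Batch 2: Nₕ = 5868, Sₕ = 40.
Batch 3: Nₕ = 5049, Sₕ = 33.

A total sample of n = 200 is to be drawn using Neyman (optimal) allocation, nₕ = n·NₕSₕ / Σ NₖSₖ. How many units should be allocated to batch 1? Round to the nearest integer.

Σ NₕSₕ = 8033·25 + 5868·40 + 5049·33 = 602162.
Share for 1: 200825/602162 = 0.33351.
n_1 = 200 × 0.33351 = 66.701... → 67.

67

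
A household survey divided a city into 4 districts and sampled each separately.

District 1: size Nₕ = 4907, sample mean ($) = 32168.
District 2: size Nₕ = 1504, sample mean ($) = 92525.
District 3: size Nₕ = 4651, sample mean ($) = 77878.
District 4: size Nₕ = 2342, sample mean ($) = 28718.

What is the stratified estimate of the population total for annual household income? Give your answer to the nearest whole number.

726474110

1: 4907·32168 = 157848376
2: 1504·92525 = 139157600
3: 4651·77878 = 362210578
4: 2342·28718 = 67257556
τ̂ = Σ Nₕx̄ₕ = 726474110.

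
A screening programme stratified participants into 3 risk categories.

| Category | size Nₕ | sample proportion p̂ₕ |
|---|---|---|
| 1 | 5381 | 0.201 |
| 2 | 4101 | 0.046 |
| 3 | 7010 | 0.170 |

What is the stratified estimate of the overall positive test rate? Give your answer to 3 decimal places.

Wₕ = Nₕ/N with N = 16492: 0.3263, 0.2487, 0.4251.
p̂_st = 0.3263·0.201 + 0.2487·0.046 + 0.4251·0.170 ≈ 0.14928... → 0.149.

0.149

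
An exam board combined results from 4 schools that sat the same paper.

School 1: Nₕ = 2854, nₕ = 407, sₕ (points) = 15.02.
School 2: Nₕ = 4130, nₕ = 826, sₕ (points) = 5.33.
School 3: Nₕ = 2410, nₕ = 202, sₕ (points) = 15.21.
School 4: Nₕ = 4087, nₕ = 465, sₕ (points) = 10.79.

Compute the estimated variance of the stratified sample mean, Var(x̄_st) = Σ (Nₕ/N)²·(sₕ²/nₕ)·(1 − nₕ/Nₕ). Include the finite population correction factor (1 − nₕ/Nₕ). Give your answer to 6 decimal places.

N = 13481; Wₕ = Nₕ/N.
school 1: (2854/13481)²·15.02²/407·(1 − 407/2854) = 0.021300470
school 2: (4130/13481)²·5.33²/826·(1 − 826/4130) = 0.002582381
school 3: (2410/13481)²·15.21²/202·(1 − 202/2410) = 0.033533505
school 4: (4087/13481)²·10.79²/465·(1 − 465/4087) = 0.020393830
Sum = 0.077810186 → 0.077810.

0.077810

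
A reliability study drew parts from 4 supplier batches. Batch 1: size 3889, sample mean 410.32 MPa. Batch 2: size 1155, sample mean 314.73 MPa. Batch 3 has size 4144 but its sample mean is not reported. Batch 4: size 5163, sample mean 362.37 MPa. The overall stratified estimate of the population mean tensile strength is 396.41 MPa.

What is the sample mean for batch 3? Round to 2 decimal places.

N = 3889 + 1155 + 4144 + 5163 = 14351.
Overall total = μ·N = 396.41·14351 = 5688879.91.
Subtract the known strata: 3889·410.32 + 1155·314.73 + 5163·362.37 = 3830163.94.
Remaining total for batch 3: 5688879.91 − 3830163.94 = 1858715.97.
Divide by its size: 1858715.97 / 4144 = 448.5318... → 448.53.

448.53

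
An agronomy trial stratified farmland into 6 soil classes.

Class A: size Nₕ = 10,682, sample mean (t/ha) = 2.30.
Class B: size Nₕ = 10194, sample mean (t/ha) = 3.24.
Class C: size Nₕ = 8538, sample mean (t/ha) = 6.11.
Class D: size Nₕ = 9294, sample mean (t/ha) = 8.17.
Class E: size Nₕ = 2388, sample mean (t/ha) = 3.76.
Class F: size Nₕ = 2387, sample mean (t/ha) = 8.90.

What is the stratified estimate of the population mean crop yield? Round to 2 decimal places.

4.97

x̄_st = (Σ Nₕx̄ₕ) / (Σ Nₕ) = (10682·2.30 + 10194·3.24 + 8538·6.11 + 9294·8.17 + 2388·3.76 + 2387·8.90) / 43483
= 215919.5 / 43483 = 4.9656... → 4.97.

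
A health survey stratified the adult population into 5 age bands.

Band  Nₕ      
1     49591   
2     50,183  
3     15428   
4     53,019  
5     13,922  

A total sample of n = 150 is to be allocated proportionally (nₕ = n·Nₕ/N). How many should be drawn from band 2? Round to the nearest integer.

Share of band 2 = 50183/182143 = 0.27551.
Allocate 150 × 0.27551 = 41.327... → 41.

41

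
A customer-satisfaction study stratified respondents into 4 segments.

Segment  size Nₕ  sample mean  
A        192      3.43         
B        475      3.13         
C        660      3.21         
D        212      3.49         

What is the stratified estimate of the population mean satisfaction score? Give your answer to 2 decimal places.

N = 192 + 475 + 660 + 212 = 1539.
The stratified mean weights each stratum mean by its population share Nₕ/N.
Σ Nₕx̄ₕ = 192·3.43 + 475·3.13 + 660·3.21 + 212·3.49 = 658.56 + 1486.75 + 2118.6 + 739.88 = 5003.79.
Divide by N: 5003.79 / 1539 = 3.2513... → 3.25.

3.25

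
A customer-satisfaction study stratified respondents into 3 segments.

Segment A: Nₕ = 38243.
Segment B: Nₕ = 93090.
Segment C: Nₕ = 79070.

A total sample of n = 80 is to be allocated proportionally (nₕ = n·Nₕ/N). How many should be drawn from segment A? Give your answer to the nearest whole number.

N = 38243 + 93090 + 79070 = 210403.
n_A = 80·38243/210403 = 14.541... → 15.

15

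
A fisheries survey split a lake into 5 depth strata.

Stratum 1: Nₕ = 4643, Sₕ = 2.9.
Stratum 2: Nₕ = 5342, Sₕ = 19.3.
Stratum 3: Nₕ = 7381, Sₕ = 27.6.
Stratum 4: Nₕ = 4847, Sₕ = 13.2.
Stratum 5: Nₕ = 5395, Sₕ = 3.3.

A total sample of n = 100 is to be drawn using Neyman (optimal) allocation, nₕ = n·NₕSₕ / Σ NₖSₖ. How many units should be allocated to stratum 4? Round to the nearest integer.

16

1: NₕSₕ = 4643·2.9 = 13464.7
2: NₕSₕ = 5342·19.3 = 103100.6
3: NₕSₕ = 7381·27.6 = 203715.6
4: NₕSₕ = 4847·13.2 = 63980.4
5: NₕSₕ = 5395·3.3 = 17803.5
Σ NₕSₕ = 402064.8.
n_4 = 100·63980.4/402064.8 = 15.913... → 16.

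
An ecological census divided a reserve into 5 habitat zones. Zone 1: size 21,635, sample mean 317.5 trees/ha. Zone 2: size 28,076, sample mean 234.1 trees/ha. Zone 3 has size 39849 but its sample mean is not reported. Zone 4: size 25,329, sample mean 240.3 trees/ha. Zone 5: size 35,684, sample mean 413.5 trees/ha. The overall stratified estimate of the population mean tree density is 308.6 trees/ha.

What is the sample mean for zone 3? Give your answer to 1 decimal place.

N = 21635 + 28076 + 39849 + 25329 + 35684 = 150573.
Overall total = μ·N = 308.6·150573 = 46466827.8.
Subtract the known strata: 21635·317.5 + 28076·234.1 + 25329·240.3 + 35684·413.5 = 34283596.8.
Remaining total for zone 3: 46466827.8 − 34283596.8 = 12183231.
Divide by its size: 12183231 / 39849 = 305.735... → 305.7.

305.7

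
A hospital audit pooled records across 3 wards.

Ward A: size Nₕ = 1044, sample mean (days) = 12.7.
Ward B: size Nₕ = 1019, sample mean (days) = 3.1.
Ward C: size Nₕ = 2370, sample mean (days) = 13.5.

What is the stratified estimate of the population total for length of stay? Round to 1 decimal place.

48412.7

A: 1044·12.7 = 13258.8
B: 1019·3.1 = 3158.9
C: 2370·13.5 = 31995
τ̂ = Σ Nₕx̄ₕ = 48412.7.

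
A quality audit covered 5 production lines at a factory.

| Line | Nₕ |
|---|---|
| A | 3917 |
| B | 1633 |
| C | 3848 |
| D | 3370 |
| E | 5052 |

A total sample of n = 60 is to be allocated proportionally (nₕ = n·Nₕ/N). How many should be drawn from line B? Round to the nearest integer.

N = 3917 + 1633 + 3848 + 3370 + 5052 = 17820.
n_B = 60·1633/17820 = 5.498... → 5.

5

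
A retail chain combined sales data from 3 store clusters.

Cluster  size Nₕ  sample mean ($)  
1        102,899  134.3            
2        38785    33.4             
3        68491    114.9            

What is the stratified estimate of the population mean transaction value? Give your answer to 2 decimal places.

x̄_st = (Σ Nₕx̄ₕ) / (Σ Nₕ) = (102899·134.3 + 38785·33.4 + 68491·114.9) / 210175
= 22984370.6 / 210175 = 109.3583... → 109.36.

109.36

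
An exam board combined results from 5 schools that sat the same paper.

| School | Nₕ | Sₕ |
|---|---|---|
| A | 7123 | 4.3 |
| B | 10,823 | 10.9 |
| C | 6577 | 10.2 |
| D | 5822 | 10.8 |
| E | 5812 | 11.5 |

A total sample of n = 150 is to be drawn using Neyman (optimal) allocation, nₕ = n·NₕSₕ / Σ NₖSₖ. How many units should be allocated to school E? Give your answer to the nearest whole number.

29

Σ NₕSₕ = 7123·4.3 + 10823·10.9 + 6577·10.2 + 5822·10.8 + 5812·11.5 = 345400.6.
Share for E: 66838/345400.6 = 0.19351.
n_E = 150 × 0.19351 = 29.026... → 29.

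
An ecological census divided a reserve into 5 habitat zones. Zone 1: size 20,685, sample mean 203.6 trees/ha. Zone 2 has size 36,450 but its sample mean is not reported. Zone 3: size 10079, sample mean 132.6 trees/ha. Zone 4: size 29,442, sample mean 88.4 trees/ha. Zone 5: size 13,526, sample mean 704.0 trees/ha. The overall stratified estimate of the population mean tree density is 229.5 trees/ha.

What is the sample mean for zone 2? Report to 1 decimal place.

Σ Nₕx̄ₕ = N·μ, so 36450·x̄_2 = 110182·229.5 − (20685·203.6 + 10079·132.6 + 29442·88.4 + 13526·704.0).
= 25286769 − 17672918.2 = 7613850.8.
x̄_2 = 7613850.8 / 36450 = 208.885... → 208.9.

208.9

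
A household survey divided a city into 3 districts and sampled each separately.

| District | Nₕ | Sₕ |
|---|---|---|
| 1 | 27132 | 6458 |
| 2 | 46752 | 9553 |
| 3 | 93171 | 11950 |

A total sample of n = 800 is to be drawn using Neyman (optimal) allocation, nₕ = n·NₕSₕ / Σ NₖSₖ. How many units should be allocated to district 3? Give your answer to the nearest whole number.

Σ NₕSₕ = 27132·6458 + 46752·9553 + 93171·11950 = 1735233762.
Share for 3: 1113393450/1735233762 = 0.64164.
n_3 = 800 × 0.64164 = 513.311... → 513.

513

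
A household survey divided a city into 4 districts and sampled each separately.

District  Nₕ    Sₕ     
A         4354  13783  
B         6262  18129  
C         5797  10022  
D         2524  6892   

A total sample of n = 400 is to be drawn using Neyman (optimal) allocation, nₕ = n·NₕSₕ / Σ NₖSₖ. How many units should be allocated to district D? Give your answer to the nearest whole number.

28

A: NₕSₕ = 4354·13783 = 60011182
B: NₕSₕ = 6262·18129 = 113523798
C: NₕSₕ = 5797·10022 = 58097534
D: NₕSₕ = 2524·6892 = 17395408
Σ NₕSₕ = 249027922.
n_D = 400·17395408/249027922 = 27.941... → 28.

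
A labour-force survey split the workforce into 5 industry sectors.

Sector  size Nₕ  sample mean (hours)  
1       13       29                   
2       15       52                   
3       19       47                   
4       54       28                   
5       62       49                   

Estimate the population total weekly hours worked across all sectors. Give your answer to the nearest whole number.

6600

Estimate total by summing Nₕ·x̄ₕ over strata.
13·29 + 15·52 + 19·47 + 54·28 + 62·49 = 377 + 780 + 893 + 1512 + 3038 = 6600.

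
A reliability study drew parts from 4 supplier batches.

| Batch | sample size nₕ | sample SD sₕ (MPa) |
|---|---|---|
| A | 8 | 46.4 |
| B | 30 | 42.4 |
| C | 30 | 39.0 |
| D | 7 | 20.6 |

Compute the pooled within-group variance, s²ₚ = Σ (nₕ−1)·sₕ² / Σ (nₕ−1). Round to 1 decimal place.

Degrees of freedom: 7 + 29 + 29 + 6 = 71.
Σ(nₕ−1)sₕ² = 7·2152.96 + 29·1797.76 + 29·1521 + 6·424.36 = 113860.92.
s²ₚ = 113860.92 / 71 = 1603.675... → 1603.7.

1603.7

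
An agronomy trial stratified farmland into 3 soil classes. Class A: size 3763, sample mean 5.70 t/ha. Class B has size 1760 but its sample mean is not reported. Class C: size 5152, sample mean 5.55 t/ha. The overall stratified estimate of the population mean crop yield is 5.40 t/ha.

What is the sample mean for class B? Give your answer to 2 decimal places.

4.32

N = 3763 + 1760 + 5152 = 10675.
Overall total = μ·N = 5.40·10675 = 57645.
Subtract the known strata: 3763·5.70 + 5152·5.55 = 50042.7.
Remaining total for class B: 57645 − 50042.7 = 7602.3.
Divide by its size: 7602.3 / 1760 = 4.3195... → 4.32.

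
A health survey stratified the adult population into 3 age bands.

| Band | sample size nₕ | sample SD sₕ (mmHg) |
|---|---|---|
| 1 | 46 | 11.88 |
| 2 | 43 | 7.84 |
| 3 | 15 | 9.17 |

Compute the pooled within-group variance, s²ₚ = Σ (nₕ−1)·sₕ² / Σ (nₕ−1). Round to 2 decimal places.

1: (46−1)·11.88² = 45·141.1344 = 6351.048
2: (43−1)·7.84² = 42·61.4656 = 2581.5552
3: (15−1)·9.17² = 14·84.0889 = 1177.2446
Numerator = 10109.8478; denominator = Σ(nₕ−1) = 101.
s²ₚ = 10109.8478/101 = 100.0975... → 100.10.

100.10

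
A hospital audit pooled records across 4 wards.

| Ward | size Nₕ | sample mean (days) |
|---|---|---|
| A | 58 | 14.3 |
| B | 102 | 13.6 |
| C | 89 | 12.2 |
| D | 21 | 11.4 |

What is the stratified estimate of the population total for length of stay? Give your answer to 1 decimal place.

3541.8

Estimate total by summing Nₕ·x̄ₕ over strata.
58·14.3 + 102·13.6 + 89·12.2 + 21·11.4 = 829.4 + 1387.2 + 1085.8 + 239.4 = 3541.8.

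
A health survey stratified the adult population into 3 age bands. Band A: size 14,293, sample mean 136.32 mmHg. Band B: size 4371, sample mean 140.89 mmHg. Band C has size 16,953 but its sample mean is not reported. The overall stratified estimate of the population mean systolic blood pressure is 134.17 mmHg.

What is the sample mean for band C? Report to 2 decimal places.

Σ Nₕx̄ₕ = N·μ, so 16953·x̄_C = 35617·134.17 − (14293·136.32 + 4371·140.89).
= 4778732.89 − 2564251.95 = 2214480.94.
x̄_C = 2214480.94 / 16953 = 130.6247... → 130.62.

130.62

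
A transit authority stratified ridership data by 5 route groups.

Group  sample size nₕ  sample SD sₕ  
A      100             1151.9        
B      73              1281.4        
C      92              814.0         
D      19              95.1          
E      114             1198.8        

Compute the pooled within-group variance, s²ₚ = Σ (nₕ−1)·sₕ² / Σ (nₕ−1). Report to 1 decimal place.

Degrees of freedom: 99 + 72 + 91 + 18 + 113 = 393.
Σ(nₕ−1)sₕ² = 99·1326873.61 + 72·1641985.96 + 91·662596 + 18·9044.01 + 113·1437121.44 = 472437227.41.
s²ₚ = 472437227.41 / 393 = 1202130.350... → 1202130.3.

1202130.3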